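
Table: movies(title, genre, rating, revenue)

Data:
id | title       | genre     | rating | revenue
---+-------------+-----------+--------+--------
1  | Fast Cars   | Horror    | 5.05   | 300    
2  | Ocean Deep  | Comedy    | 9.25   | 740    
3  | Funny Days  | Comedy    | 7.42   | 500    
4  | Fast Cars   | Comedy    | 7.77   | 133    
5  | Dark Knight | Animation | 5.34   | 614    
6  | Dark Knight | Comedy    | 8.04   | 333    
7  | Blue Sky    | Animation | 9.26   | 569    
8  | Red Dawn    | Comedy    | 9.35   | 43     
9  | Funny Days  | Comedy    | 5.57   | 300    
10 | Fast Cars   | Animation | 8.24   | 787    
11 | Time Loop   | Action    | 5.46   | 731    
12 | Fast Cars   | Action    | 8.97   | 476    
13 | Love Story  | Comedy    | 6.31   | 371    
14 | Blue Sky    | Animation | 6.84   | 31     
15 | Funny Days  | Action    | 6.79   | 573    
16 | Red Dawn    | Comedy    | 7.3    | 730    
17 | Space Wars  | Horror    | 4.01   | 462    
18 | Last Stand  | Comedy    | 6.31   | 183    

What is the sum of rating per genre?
SELECT genre, SUM(rating) as result
FROM movies
GROUP BY genre

Result:
  Action: 21.22
  Animation: 29.68
  Comedy: 67.32
  Horror: 9.06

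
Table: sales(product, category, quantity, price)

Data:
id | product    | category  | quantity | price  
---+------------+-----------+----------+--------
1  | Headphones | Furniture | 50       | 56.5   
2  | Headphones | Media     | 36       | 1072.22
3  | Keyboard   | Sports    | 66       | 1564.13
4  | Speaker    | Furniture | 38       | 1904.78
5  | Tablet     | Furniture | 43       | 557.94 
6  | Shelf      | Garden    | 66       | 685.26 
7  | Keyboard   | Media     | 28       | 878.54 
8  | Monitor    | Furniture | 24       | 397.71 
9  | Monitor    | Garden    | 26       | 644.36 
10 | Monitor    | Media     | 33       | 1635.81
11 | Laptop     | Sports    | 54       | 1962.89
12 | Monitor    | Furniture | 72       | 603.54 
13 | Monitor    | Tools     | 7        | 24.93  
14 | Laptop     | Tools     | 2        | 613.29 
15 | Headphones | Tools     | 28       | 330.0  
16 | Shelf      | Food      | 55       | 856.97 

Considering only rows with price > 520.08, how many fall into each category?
SELECT category, COUNT(*)
FROM sales
WHERE price > 520.08
GROUP BY category

Note: WHERE filters rows before grouping.

Result:
  Food: 1
  Furniture: 3
  Garden: 2
  Media: 3
  Sports: 2
  Tools: 1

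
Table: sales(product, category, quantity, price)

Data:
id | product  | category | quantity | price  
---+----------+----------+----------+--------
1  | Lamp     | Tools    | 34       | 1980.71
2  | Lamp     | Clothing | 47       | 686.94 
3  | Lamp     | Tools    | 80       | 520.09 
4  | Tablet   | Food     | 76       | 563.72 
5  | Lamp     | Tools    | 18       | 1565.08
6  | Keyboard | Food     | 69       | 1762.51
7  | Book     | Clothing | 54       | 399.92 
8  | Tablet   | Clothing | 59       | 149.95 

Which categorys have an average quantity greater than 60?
SELECT category, AVG(quantity)
FROM sales
GROUP BY category
HAVING AVG(quantity) > 60

Result:
  Food: avg=72.50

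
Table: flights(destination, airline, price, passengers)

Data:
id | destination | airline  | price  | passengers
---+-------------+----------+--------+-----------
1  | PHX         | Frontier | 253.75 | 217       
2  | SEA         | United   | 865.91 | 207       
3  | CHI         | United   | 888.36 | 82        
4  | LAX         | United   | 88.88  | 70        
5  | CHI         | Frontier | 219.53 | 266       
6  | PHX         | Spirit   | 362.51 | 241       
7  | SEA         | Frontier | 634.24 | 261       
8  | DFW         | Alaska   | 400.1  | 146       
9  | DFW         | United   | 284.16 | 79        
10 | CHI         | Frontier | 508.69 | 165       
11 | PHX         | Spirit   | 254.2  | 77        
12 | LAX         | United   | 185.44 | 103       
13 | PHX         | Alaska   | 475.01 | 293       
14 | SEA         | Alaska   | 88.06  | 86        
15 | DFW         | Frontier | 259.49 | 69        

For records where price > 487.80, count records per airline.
SELECT airline, COUNT(*)
FROM flights
WHERE price > 487.80
GROUP BY airline

Note: WHERE filters rows before grouping.

Result:
  Frontier: 2
  United: 2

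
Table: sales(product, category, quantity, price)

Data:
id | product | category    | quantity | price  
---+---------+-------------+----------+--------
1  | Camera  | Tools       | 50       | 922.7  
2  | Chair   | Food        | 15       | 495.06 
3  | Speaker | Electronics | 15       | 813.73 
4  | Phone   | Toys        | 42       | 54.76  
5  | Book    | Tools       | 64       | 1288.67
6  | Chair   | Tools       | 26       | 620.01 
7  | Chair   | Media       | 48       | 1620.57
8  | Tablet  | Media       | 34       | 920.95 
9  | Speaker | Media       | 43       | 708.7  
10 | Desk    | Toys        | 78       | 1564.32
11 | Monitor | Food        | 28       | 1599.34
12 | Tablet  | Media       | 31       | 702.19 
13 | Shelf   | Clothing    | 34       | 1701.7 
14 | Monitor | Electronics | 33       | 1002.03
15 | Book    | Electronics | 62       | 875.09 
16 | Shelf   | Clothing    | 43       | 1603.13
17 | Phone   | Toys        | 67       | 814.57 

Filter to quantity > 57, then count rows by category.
SELECT category, COUNT(*)
FROM sales
WHERE quantity > 57
GROUP BY category

Note: WHERE filters rows before grouping.

Result:
  Electronics: 1
  Tools: 1
  Toys: 2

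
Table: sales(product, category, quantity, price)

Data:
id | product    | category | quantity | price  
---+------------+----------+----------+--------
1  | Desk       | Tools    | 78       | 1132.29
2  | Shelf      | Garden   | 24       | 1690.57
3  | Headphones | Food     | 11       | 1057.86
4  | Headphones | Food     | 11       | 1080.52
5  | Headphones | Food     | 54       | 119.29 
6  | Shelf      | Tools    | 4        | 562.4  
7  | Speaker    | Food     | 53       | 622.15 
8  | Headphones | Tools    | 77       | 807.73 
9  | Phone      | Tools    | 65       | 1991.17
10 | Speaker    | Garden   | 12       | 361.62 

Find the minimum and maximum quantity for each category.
SELECT category, MIN(quantity), MAX(quantity)
FROM sales
GROUP BY category

Result:
  Food: min=11, max=54
  Garden: min=12, max=24
  Tools: min=4, max=78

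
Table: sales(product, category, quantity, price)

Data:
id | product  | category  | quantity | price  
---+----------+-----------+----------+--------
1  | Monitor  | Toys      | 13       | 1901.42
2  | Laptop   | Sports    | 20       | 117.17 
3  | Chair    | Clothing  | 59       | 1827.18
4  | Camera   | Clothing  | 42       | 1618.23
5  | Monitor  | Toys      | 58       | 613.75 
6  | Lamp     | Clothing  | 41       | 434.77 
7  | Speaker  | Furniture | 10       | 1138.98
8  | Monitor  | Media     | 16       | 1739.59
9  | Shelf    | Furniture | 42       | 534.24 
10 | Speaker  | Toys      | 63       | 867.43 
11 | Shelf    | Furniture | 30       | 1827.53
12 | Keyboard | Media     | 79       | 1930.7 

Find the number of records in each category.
SELECT category, COUNT(*) as count
FROM sales
GROUP BY category

Result:
  Clothing: 3
  Furniture: 3
  Media: 2
  Sports: 1
  Toys: 3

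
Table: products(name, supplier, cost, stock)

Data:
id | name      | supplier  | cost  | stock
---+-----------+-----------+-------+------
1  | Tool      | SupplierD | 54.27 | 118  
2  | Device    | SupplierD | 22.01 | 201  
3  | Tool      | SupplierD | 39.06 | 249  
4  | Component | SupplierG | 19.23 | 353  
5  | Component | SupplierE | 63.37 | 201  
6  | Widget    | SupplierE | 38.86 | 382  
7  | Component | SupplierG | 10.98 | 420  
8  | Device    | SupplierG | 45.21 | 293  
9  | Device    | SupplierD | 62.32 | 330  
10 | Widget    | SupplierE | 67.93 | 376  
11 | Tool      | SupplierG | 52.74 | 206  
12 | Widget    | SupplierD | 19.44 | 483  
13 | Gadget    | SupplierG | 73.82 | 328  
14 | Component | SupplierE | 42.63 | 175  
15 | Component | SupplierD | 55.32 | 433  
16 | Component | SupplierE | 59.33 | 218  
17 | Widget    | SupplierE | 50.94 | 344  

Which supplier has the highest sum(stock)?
SELECT supplier, SUM(stock) as val
FROM products
GROUP BY supplier
ORDER BY val DESC
LIMIT 1

Result: SupplierD with sum(stock) = 1814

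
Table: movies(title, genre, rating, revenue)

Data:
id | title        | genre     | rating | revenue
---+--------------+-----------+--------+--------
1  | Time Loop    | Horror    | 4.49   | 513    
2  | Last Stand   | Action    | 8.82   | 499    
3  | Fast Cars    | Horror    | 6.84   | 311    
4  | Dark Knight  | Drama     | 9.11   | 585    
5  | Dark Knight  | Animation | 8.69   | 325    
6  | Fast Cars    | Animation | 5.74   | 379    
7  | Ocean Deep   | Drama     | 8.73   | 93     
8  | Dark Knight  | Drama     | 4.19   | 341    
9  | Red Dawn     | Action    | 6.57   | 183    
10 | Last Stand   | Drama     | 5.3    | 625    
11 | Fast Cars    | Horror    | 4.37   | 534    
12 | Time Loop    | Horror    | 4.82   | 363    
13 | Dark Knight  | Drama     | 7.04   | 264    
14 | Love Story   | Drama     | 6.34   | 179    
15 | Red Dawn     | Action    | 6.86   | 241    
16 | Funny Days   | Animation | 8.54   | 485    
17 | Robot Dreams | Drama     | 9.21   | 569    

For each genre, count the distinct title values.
SELECT genre, COUNT(DISTINCT title)
FROM movies
GROUP BY genre

Result:
  Action: 2 distinct
  Animation: 3 distinct
  Drama: 5 distinct
  Horror: 2 distinct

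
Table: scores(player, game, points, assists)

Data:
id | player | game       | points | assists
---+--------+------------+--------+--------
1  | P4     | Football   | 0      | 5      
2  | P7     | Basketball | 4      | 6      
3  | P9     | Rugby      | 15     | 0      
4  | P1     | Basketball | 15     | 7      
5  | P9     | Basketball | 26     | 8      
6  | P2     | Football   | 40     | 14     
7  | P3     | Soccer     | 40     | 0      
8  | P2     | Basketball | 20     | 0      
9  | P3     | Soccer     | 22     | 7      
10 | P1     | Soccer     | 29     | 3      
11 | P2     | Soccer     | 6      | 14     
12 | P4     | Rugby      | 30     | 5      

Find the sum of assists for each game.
SELECT game, SUM(assists) as result
FROM scores
GROUP BY game

Result:
  Basketball: 21
  Football: 19
  Rugby: 5
  Soccer: 24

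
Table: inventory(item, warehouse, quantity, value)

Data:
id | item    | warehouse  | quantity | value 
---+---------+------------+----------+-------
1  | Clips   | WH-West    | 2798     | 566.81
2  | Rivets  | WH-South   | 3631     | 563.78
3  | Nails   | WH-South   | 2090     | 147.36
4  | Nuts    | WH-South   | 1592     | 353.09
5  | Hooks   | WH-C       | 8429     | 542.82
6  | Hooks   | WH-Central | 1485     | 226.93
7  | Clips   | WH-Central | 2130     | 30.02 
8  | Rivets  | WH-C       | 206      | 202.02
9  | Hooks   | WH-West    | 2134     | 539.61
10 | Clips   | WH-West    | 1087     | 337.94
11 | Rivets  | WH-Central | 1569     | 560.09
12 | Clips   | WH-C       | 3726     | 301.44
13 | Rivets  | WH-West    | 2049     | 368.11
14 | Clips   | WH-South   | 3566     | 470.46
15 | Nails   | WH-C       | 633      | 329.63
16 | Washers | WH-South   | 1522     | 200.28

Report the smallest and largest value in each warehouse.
SELECT warehouse, MIN(value), MAX(value)
FROM inventory
GROUP BY warehouse

Result:
  WH-C: min=202.02, max=542.82
  WH-Central: min=30.02, max=560.09
  WH-South: min=147.36, max=563.78
  WH-West: min=337.94, max=566.81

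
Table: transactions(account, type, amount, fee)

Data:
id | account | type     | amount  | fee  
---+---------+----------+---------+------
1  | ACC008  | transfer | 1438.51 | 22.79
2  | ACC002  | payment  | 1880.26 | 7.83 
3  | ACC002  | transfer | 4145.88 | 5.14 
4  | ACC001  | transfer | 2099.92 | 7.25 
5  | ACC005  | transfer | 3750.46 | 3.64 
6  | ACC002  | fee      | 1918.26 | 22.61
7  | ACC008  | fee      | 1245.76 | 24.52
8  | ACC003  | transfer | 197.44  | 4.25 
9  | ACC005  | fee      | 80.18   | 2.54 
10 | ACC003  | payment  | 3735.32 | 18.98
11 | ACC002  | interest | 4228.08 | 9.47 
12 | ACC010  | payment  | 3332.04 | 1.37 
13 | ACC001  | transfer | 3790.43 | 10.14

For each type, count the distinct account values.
SELECT type, COUNT(DISTINCT account)
FROM transactions
GROUP BY type

Result:
  fee: 3 distinct
  interest: 1 distinct
  payment: 3 distinct
  transfer: 5 distinct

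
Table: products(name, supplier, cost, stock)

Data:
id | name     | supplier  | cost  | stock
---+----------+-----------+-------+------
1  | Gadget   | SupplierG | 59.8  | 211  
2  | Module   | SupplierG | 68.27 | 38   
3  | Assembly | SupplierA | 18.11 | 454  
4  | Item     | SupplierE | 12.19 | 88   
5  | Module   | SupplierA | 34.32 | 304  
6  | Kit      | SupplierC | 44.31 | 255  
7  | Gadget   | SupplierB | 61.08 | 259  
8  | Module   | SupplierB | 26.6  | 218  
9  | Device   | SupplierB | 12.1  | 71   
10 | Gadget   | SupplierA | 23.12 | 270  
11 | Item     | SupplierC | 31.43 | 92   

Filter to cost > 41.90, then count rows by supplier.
SELECT supplier, COUNT(*)
FROM products
WHERE cost > 41.90
GROUP BY supplier

Note: WHERE filters rows before grouping.

Result:
  SupplierB: 1
  SupplierC: 1
  SupplierG: 2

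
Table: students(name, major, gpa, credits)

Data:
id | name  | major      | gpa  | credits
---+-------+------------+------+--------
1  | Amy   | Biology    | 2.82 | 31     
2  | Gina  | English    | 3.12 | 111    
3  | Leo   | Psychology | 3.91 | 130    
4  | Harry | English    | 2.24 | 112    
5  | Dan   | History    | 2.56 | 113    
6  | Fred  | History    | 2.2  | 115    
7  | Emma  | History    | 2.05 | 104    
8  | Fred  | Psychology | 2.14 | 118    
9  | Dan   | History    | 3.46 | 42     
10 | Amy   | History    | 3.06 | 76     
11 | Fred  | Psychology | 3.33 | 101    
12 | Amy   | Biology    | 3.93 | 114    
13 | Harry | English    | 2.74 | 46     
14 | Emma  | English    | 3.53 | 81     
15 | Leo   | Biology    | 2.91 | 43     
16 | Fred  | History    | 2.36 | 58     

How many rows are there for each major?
SELECT major, COUNT(*) as count
FROM students
GROUP BY major

Result:
  Biology: 3
  English: 4
  History: 6
  Psychology: 3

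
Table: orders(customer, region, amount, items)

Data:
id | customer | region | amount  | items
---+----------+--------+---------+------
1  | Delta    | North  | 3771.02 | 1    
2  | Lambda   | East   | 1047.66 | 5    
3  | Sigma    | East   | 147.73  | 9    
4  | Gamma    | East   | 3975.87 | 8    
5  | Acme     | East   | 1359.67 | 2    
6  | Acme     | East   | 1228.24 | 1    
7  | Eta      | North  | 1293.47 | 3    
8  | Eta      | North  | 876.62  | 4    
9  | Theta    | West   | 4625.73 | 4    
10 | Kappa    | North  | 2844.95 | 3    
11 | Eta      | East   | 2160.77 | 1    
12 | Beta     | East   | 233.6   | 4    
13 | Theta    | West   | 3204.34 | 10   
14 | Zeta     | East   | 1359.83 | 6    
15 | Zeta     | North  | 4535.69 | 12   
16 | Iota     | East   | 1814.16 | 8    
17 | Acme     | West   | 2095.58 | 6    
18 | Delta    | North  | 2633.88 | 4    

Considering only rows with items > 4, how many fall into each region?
SELECT region, COUNT(*)
FROM orders
WHERE items > 4
GROUP BY region

Note: WHERE filters rows before grouping.

Result:
  East: 5
  North: 1
  West: 2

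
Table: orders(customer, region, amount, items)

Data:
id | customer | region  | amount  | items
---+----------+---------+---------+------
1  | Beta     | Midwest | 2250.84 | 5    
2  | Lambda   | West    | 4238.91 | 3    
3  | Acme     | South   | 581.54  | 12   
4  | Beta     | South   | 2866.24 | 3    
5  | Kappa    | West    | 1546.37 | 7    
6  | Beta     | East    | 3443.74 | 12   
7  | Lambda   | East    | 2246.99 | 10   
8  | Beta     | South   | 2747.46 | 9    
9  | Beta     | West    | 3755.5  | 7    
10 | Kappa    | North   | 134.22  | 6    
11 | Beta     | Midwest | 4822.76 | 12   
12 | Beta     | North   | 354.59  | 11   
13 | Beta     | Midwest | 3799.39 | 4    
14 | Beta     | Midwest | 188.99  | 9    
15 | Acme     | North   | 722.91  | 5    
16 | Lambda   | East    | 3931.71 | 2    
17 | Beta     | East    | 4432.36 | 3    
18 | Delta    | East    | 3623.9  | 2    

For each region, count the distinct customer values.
SELECT region, COUNT(DISTINCT customer)
FROM orders
GROUP BY region

Result:
  East: 3 distinct
  Midwest: 1 distinct
  North: 3 distinct
  South: 2 distinct
  West: 3 distinct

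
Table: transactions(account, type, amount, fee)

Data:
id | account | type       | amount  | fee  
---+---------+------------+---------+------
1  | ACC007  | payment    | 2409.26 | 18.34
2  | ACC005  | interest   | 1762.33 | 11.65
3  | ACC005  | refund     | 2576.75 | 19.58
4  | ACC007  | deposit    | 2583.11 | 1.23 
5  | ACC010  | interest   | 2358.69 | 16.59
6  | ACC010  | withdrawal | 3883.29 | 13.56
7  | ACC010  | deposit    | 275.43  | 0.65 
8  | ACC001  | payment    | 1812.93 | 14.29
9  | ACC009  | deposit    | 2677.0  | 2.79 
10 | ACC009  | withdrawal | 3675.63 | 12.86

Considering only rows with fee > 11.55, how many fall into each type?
SELECT type, COUNT(*)
FROM transactions
WHERE fee > 11.55
GROUP BY type

Note: WHERE filters rows before grouping.

Result:
  interest: 2
  payment: 2
  refund: 1
  withdrawal: 2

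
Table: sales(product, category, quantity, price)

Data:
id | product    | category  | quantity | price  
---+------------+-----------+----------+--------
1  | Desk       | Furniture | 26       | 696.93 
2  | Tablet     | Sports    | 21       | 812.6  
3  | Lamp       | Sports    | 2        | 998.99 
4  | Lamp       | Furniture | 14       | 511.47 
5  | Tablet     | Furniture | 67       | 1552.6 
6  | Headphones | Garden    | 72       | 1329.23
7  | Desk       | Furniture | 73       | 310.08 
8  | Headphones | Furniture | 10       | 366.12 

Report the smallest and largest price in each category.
SELECT category, MIN(price), MAX(price)
FROM sales
GROUP BY category

Result:
  Furniture: min=310.08, max=1552.60
  Garden: min=1329.23, max=1329.23
  Sports: min=812.60, max=998.99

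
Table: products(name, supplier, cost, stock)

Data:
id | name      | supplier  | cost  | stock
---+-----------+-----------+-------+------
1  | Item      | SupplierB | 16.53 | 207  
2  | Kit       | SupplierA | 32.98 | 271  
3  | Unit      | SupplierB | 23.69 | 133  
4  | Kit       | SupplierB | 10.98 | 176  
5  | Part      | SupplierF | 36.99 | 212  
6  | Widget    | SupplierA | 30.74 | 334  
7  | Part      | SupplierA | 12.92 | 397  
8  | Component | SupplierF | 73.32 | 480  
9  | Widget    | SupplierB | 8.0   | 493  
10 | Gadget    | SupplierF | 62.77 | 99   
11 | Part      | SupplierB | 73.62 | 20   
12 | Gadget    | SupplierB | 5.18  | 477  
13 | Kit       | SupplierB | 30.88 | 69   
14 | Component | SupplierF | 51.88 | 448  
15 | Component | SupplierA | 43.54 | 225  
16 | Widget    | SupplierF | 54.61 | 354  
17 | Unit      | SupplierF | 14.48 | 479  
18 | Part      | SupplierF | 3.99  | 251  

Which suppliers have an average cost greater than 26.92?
SELECT supplier, AVG(cost)
FROM products
GROUP BY supplier
HAVING AVG(cost) > 26.92

Result:
  SupplierA: avg=30.05
  SupplierF: avg=42.58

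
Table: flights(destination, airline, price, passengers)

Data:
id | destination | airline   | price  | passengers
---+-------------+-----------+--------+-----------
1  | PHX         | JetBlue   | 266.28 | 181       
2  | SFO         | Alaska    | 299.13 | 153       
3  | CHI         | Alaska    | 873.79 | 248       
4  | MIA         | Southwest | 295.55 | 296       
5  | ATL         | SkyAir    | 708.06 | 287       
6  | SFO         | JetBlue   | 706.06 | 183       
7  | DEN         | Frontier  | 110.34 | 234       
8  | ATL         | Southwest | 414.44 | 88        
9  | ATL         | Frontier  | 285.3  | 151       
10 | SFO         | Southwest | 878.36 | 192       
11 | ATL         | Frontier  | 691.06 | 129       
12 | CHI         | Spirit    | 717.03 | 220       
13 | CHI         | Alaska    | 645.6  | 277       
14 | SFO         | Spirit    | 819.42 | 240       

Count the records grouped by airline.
SELECT airline, COUNT(*) as count
FROM flights
GROUP BY airline

Result:
  Alaska: 3
  Frontier: 3
  JetBlue: 2
  SkyAir: 1
  Southwest: 3
  Spirit: 2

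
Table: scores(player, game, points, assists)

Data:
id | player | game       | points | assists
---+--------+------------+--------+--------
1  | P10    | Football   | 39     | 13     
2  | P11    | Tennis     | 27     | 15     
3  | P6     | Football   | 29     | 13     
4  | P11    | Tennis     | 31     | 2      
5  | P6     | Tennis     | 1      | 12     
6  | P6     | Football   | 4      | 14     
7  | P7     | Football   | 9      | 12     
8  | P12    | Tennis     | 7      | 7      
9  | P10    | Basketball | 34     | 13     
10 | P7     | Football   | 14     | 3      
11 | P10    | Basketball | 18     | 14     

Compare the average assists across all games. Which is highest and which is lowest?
SELECT game, AVG(assists)
FROM scores
GROUP BY game
ORDER BY AVG(assists)

All groups:
  Tennis: 9.00
  Football: 11.00
  Basketball: 13.50

Highest: Basketball (13.50)
Lowest: Tennis (9.00)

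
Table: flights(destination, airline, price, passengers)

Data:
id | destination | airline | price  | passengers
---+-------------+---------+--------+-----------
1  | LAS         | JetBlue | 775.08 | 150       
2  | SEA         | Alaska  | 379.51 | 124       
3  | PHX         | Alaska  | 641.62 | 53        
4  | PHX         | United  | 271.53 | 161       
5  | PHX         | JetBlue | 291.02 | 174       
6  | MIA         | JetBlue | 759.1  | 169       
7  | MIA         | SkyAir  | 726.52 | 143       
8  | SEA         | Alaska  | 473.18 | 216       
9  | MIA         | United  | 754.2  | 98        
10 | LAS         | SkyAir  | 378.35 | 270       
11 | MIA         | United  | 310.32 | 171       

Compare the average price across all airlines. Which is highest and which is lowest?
SELECT airline, AVG(price)
FROM flights
GROUP BY airline
ORDER BY AVG(price)

All groups:
  United: 445.35
  Alaska: 498.10
  SkyAir: 552.44
  JetBlue: 608.40

Highest: JetBlue (608.40)
Lowest: United (445.35)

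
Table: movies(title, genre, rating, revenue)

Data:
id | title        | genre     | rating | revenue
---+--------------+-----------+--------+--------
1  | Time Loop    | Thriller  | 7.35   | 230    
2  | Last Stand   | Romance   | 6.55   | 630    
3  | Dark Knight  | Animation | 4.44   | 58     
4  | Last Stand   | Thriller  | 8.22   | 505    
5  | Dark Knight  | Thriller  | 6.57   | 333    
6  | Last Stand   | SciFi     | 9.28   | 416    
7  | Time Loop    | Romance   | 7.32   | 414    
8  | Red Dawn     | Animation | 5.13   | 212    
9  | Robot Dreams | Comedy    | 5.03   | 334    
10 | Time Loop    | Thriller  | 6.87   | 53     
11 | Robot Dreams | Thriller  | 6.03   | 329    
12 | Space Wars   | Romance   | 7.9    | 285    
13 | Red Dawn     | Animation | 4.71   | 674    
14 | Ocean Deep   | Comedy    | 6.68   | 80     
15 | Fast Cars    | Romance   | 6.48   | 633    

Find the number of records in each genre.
SELECT genre, COUNT(*) as count
FROM movies
GROUP BY genre

Result:
  Animation: 3
  Comedy: 2
  Romance: 4
  SciFi: 1
  Thriller: 5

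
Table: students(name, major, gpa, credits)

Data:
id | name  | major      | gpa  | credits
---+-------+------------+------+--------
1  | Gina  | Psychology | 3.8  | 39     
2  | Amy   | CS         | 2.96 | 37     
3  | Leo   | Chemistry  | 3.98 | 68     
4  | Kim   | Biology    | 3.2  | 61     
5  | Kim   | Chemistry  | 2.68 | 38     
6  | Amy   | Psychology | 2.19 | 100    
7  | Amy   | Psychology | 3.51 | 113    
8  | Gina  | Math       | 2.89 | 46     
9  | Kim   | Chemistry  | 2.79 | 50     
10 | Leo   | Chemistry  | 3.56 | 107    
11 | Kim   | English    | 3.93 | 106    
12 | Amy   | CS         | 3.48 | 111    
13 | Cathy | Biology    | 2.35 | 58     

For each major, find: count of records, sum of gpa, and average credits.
SELECT major,
       COUNT(*) as cnt,
       SUM(gpa) as total_gpa,
       AVG(credits) as avg_credits
FROM students
GROUP BY major

Result:
  Biology: 2 records, 5.55 total gpa, 59.50 avg credits
  CS: 2 records, 6.44 total gpa, 74.00 avg credits
  Chemistry: 4 records, 13.01 total gpa, 65.75 avg credits
  English: 1 records, 3.93 total gpa, 106.00 avg credits
  Math: 1 records, 2.89 total gpa, 46.00 avg credits
  Psychology: 3 records, 9.50 total gpa, 84.00 avg credits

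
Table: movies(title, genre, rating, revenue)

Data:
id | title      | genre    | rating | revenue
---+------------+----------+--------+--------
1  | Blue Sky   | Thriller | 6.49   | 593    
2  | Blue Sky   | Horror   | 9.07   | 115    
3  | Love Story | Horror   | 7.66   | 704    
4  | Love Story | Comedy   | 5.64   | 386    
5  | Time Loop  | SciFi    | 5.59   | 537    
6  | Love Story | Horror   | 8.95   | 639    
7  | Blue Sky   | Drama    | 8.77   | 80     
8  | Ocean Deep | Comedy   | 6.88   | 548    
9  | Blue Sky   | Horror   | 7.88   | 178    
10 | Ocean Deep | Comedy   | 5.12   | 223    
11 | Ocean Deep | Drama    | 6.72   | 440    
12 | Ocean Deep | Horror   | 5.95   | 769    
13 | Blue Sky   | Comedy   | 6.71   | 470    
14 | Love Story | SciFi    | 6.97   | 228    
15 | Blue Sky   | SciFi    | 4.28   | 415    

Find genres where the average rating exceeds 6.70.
SELECT genre, AVG(rating)
FROM movies
GROUP BY genre
HAVING AVG(rating) > 6.70

Result:
  Drama: avg=7.75
  Horror: avg=7.90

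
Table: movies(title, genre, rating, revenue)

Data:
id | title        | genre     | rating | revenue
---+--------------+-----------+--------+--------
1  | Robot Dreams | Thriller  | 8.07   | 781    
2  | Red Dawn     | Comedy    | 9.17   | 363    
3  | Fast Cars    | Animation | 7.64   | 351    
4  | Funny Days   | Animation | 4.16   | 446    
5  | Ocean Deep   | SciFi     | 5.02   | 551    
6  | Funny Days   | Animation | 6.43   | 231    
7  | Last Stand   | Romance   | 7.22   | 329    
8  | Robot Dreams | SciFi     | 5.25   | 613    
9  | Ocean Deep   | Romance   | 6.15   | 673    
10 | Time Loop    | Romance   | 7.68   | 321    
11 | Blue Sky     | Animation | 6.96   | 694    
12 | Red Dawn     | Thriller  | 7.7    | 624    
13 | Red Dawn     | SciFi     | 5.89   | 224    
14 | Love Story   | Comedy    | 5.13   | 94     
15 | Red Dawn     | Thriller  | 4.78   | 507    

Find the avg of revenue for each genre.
SELECT genre, AVG(revenue) as result
FROM movies
GROUP BY genre

Result:
  Animation: 430.50
  Comedy: 228.50
  Romance: 441.00
  SciFi: 462.67
  Thriller: 637.33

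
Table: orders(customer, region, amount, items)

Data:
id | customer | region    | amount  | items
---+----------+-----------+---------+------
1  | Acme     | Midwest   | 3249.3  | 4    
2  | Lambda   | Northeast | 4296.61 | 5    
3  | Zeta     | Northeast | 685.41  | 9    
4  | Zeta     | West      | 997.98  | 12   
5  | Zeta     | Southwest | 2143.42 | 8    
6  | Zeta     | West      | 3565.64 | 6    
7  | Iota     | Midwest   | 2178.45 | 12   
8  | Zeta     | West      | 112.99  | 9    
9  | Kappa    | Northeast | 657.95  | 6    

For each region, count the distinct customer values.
SELECT region, COUNT(DISTINCT customer)
FROM orders
GROUP BY region

Result:
  Midwest: 2 distinct
  Northeast: 3 distinct
  Southwest: 1 distinct
  West: 1 distinct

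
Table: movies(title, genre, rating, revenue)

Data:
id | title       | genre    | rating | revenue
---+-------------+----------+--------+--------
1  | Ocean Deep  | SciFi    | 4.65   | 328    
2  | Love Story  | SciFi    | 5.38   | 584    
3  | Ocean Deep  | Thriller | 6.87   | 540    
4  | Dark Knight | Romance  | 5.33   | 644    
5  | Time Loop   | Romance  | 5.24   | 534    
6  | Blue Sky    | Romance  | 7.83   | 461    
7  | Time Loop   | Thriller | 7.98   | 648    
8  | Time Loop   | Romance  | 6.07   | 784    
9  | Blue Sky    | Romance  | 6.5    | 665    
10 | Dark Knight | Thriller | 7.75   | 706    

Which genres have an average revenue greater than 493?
SELECT genre, AVG(revenue)
FROM movies
GROUP BY genre
HAVING AVG(revenue) > 493

Result:
  Romance: avg=617.60
  Thriller: avg=631.33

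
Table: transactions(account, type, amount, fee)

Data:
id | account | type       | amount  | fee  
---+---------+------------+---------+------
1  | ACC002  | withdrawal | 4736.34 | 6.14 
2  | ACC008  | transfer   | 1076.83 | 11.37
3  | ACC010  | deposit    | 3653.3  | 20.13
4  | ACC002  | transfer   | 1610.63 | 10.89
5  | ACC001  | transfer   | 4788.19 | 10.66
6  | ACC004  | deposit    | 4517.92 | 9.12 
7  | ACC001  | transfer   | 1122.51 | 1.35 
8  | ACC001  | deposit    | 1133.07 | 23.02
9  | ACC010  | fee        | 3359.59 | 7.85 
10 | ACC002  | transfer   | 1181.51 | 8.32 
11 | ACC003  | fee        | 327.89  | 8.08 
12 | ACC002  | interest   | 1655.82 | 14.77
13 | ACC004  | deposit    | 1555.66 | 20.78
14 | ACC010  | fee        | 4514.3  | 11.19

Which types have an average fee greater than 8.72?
SELECT type, AVG(fee)
FROM transactions
GROUP BY type
HAVING AVG(fee) > 8.72

Result:
  deposit: avg=18.26
  fee: avg=9.04
  interest: avg=14.77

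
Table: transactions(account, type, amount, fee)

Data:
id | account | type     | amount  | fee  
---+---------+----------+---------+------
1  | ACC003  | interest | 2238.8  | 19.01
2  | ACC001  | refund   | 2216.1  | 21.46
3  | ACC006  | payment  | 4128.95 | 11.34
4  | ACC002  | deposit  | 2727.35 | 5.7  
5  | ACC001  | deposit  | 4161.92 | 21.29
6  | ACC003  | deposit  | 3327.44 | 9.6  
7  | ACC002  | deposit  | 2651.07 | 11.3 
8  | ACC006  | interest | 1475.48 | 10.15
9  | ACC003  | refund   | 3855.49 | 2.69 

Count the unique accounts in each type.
SELECT type, COUNT(DISTINCT account)
FROM transactions
GROUP BY type

Result:
  deposit: 3 distinct
  interest: 2 distinct
  payment: 1 distinct
  refund: 2 distinct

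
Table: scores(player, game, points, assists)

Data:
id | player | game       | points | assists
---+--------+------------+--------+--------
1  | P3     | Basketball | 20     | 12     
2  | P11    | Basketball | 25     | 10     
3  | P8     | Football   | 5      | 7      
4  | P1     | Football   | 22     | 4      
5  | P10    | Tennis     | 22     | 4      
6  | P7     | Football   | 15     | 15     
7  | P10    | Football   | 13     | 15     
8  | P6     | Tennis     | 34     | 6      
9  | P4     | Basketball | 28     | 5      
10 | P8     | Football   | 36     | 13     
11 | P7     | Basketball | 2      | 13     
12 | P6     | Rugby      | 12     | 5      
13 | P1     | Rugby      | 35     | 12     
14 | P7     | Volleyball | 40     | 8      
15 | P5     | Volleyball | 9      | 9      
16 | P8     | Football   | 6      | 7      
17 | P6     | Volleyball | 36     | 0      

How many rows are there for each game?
SELECT game, COUNT(*) as count
FROM scores
GROUP BY game

Result:
  Basketball: 4
  Football: 6
  Rugby: 2
  Tennis: 2
  Volleyball: 3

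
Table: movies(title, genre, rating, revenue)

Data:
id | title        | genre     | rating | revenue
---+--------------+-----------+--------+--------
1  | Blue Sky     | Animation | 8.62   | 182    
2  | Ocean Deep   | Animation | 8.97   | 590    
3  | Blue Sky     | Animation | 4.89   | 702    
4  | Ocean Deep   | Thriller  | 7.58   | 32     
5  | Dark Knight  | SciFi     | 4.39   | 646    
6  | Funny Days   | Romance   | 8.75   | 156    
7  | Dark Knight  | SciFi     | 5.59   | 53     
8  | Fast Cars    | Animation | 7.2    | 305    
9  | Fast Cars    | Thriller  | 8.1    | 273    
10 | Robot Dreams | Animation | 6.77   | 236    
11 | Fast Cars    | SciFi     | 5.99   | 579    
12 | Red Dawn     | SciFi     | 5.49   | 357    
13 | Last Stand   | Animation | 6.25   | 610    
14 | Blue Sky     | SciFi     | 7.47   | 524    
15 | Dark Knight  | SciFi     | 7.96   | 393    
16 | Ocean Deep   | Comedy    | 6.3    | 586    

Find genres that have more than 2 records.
SELECT genre, COUNT(*) as cnt
FROM movies
GROUP BY genre
HAVING COUNT(*) > 2

Result:
  Animation: 6
  SciFi: 6

Note: HAVING filters groups after aggregation, WHERE filters rows before.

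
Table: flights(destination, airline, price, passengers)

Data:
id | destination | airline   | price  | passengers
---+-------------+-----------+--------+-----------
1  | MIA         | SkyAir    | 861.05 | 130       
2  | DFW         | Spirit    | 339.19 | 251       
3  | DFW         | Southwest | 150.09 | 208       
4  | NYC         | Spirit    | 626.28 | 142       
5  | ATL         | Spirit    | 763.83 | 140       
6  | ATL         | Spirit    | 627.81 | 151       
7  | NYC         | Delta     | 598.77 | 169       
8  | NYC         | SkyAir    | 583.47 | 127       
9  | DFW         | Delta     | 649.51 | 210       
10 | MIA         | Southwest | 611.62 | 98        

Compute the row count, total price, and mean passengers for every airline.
SELECT airline,
       COUNT(*) as cnt,
       SUM(price) as total_price,
       AVG(passengers) as avg_passengers
FROM flights
GROUP BY airline

Result:
  Delta: 2 records, 1248.28 total price, 189.50 avg passengers
  SkyAir: 2 records, 1444.52 total price, 128.50 avg passengers
  Southwest: 2 records, 761.71 total price, 153.00 avg passengers
  Spirit: 4 records, 2357.11 total price, 171.00 avg passengers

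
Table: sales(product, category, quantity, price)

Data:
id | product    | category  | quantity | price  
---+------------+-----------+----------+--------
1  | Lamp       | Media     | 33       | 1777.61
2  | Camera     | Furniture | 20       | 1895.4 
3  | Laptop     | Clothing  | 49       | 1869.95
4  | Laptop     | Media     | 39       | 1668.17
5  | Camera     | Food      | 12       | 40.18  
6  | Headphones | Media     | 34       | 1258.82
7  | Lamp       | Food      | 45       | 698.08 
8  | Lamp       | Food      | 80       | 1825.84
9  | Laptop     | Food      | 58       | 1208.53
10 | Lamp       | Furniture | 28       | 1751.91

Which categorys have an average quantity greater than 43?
SELECT category, AVG(quantity)
FROM sales
GROUP BY category
HAVING AVG(quantity) > 43

Result:
  Clothing: avg=49.00
  Food: avg=48.75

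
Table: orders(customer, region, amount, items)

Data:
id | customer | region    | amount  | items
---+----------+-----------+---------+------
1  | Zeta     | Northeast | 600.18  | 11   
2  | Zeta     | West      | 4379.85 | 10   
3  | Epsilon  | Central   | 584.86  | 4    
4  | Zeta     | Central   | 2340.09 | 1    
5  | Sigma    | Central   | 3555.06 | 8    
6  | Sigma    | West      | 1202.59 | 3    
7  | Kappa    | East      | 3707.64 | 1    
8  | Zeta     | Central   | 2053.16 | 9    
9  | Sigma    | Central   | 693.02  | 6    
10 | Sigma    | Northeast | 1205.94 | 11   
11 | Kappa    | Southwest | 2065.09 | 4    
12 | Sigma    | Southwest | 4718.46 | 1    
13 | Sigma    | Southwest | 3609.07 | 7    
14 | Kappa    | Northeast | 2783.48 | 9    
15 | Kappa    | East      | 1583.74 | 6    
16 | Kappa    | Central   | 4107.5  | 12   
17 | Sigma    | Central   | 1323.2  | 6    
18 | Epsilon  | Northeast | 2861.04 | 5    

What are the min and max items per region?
SELECT region, MIN(items), MAX(items)
FROM orders
GROUP BY region

Result:
  Central: min=1, max=12
  East: min=1, max=6
  Northeast: min=5, max=11
  Southwest: min=1, max=7
  West: min=3, max=10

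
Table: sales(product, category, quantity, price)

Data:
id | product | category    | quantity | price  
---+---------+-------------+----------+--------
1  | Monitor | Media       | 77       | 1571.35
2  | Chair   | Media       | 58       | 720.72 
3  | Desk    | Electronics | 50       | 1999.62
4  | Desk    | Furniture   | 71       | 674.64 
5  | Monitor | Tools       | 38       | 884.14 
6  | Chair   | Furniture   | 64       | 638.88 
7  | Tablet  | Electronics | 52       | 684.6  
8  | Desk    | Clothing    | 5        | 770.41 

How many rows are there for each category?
SELECT category, COUNT(*) as count
FROM sales
GROUP BY category

Result:
  Clothing: 1
  Electronics: 2
  Furniture: 2
  Media: 2
  Tools: 1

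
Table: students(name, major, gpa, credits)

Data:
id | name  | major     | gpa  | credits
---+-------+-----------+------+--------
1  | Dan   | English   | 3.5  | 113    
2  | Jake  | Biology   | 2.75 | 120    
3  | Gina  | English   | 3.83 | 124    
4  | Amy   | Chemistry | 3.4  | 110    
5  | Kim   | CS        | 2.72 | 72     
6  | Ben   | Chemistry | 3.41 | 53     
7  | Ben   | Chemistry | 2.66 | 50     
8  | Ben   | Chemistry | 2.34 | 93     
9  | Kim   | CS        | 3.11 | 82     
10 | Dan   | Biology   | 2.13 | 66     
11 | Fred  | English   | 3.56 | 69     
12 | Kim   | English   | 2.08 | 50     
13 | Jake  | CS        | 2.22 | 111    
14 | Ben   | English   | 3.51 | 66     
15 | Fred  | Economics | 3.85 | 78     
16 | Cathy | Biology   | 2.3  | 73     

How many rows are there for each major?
SELECT major, COUNT(*) as count
FROM students
GROUP BY major

Result:
  Biology: 3
  CS: 3
  Chemistry: 4
  Economics: 1
  English: 5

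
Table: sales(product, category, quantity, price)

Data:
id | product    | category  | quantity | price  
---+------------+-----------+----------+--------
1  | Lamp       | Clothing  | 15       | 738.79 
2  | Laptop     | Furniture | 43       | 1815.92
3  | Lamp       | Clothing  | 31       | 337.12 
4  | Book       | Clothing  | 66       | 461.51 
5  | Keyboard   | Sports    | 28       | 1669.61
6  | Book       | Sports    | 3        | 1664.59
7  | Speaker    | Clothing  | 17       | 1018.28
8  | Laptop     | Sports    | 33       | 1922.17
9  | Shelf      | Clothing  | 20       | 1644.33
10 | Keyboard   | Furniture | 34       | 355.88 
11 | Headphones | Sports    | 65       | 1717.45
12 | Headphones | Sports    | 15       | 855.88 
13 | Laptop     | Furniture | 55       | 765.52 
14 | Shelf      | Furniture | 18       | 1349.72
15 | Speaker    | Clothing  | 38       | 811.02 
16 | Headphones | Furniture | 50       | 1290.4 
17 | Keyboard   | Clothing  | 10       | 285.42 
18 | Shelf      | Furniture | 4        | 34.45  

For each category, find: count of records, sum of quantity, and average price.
SELECT category,
       COUNT(*) as cnt,
       SUM(quantity) as total_quantity,
       AVG(price) as avg_price
FROM sales
GROUP BY category

Result:
  Clothing: 7 records, 197 total quantity, 756.64 avg price
  Furniture: 6 records, 204 total quantity, 935.32 avg price
  Sports: 5 records, 144 total quantity, 1565.94 avg price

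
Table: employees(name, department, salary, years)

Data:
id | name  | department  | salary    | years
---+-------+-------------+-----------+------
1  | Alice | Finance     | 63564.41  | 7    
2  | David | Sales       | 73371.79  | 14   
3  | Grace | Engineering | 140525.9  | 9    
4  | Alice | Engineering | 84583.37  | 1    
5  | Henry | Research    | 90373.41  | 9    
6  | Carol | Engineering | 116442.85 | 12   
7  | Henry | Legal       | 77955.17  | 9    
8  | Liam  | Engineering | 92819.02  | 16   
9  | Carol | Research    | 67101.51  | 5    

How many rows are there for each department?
SELECT department, COUNT(*) as count
FROM employees
GROUP BY department

Result:
  Engineering: 4
  Finance: 1
  Legal: 1
  Research: 2
  Sales: 1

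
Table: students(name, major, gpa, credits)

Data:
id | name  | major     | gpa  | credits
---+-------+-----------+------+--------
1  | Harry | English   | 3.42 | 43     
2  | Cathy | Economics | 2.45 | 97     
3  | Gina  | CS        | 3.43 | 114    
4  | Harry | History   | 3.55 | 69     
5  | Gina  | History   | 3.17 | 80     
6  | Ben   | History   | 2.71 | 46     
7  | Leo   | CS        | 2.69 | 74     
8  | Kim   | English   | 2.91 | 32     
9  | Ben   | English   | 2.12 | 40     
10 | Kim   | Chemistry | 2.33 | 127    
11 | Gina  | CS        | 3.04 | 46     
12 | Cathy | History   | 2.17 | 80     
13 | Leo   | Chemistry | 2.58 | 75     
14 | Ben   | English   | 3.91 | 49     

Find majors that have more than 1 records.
SELECT major, COUNT(*) as cnt
FROM students
GROUP BY major
HAVING COUNT(*) > 1

Result:
  CS: 3
  Chemistry: 2
  English: 4
  History: 4

Note: HAVING filters groups after aggregation, WHERE filters rows before.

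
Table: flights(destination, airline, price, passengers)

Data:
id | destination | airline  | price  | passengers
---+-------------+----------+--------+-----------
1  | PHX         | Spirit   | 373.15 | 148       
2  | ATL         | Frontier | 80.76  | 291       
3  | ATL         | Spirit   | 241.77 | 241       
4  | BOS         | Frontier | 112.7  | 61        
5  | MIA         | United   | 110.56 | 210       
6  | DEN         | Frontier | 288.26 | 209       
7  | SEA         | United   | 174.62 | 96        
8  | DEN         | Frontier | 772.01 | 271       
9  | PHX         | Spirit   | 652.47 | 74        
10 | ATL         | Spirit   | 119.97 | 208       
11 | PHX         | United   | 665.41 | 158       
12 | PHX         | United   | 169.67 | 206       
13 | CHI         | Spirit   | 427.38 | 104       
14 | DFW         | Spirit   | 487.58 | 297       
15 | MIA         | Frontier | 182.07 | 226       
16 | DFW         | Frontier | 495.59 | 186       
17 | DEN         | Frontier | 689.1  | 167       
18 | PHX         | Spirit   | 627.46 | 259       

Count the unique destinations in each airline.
SELECT airline, COUNT(DISTINCT destination)
FROM flights
GROUP BY airline

Result:
  Frontier: 5 distinct
  Spirit: 4 distinct
  United: 3 distinct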